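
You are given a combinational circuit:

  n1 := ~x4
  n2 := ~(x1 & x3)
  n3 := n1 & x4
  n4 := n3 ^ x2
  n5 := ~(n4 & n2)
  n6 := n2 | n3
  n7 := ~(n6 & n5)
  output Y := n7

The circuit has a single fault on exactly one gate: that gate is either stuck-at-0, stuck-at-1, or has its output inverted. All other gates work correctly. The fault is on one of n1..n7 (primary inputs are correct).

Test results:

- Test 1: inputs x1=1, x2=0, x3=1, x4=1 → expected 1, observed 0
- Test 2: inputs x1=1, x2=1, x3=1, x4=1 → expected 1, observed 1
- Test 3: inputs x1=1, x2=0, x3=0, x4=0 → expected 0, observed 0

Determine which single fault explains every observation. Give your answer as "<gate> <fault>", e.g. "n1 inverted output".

Fault-free values for test 1 (x1=1, x2=0, x3=1, x4=1): n1=0, n2=0, n3=0, n4=0, n5=1, n6=0, n7=1, giving Y=1. Observed 0.
Test 1: faults giving observed 0 are {n1 stuck-at-1, n1 inverted output, n2 stuck-at-1, n2 inverted output, n3 stuck-at-1, n3 inverted output, n6 stuck-at-1, n6 inverted output, n7 stuck-at-0, n7 inverted output}.
Test 2 (x1=1, x2=1, x3=1, x4=1): fault-free n1=0, n2=0, n3=0, n4=1, n5=1, n6=0, n7=1 → 1; observed 1. Eliminates n1 stuck-at-1, n1 inverted output, n3 stuck-at-1, n3 inverted output, n6 stuck-at-1, n6 inverted output, n7 stuck-at-0, n7 inverted output.
Test 3 (x1=1, x2=0, x3=0, x4=0): fault-free n1=1, n2=1, n3=0, n4=0, n5=1, n6=1, n7=0 → 0; observed 0. Eliminates n2 inverted output.
Only n2 stuck-at-1 is consistent with every test.

n2 stuck-at-1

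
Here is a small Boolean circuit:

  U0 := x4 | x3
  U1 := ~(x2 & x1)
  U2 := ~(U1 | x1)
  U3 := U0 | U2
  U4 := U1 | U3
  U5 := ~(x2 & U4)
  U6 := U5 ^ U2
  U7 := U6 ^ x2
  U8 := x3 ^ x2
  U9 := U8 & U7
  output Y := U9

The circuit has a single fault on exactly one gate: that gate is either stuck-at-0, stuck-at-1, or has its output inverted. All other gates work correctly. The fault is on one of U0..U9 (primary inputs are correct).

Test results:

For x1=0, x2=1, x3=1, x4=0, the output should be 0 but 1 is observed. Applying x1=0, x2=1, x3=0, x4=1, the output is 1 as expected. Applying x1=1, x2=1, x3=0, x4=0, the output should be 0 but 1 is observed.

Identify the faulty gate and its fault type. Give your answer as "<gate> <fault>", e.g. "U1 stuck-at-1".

U9 stuck-at-1

Fault-free values for test 1 (x1=0, x2=1, x3=1, x4=0): U0=1, U1=1, U2=0, U3=1, U4=1, U5=0, U6=0, U7=1, U8=0, U9=0, giving Y=0. Observed 1.
Test 1: faults giving observed 1 are {U8 stuck-at-1, U8 inverted output, U9 stuck-at-1, U9 inverted output}.
Test 2 (x1=0, x2=1, x3=0, x4=1): fault-free U0=1, U1=1, U2=0, U3=1, U4=1, U5=0, U6=0, U7=1, U8=1, U9=1 → 1; observed 1. Eliminates U8 inverted output, U9 inverted output.
Test 3 (x1=1, x2=1, x3=0, x4=0): fault-free U0=0, U1=0, U2=0, U3=0, U4=0, U5=1, U6=1, U7=0, U8=1, U9=0 → 0; observed 1. Eliminates U8 stuck-at-1.
Only U9 stuck-at-1 is consistent with every test.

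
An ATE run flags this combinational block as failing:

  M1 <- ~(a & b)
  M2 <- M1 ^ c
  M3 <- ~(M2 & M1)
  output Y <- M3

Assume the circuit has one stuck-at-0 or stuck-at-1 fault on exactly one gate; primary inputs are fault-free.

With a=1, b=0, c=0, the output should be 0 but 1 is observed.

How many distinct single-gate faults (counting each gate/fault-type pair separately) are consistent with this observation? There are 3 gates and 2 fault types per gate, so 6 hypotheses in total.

Fault-free: M1=1, M2=1, M3=0 → 0. Observed 1.
  M1 stuck-at-0: output 1 ✓
  M1 stuck-at-1: output 0 ✗
  M2 stuck-at-0: output 1 ✓
  M2 stuck-at-1: output 0 ✗
  M3 stuck-at-0: output 0 ✗
  M3 stuck-at-1: output 1 ✓
Consistent faults: {M1 stuck-at-0, M2 stuck-at-0, M3 stuck-at-1} — 3 in all.

3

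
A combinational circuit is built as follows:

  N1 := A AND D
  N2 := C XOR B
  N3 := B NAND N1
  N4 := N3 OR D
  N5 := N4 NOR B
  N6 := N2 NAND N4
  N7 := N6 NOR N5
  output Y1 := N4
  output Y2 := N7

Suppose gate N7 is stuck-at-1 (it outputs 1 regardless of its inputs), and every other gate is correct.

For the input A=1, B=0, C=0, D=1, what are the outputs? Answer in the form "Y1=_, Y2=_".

Propagate with N7 forced: N1=1, N2=0, N3=1, N4=1, N5=0, N6=1, N7=1 [stuck-at-1].
So the outputs are Y1=1, Y2=1. (Without the fault they would be Y1=1, Y2=0.)

Y1=1, Y2=1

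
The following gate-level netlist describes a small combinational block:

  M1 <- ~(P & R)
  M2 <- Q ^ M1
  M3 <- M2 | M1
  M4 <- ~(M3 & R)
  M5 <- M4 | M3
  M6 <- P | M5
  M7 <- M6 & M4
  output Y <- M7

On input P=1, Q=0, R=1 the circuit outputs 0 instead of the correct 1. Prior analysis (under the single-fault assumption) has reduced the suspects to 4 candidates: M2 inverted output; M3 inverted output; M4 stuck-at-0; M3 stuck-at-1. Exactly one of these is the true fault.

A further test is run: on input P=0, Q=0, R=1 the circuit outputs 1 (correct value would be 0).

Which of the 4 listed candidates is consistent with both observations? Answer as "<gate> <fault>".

Evaluate each candidate on input P=0, Q=0, R=1:
  M2 inverted output: M1=1, M2=0 [inverted output], M3=1, M4=0, M5=1, M6=1, M7=0 → 0 — eliminated
  M3 inverted output: M1=1, M2=1, M3=0 [inverted output], M4=1, M5=1, M6=1, M7=1 → 1 — matches
  M4 stuck-at-0: M1=1, M2=1, M3=1, M4=0 [stuck-at-0], M5=1, M6=1, M7=0 → 0 — eliminated
  M3 stuck-at-1: M1=1, M2=1, M3=1 [stuck-at-1], M4=0, M5=1, M6=1, M7=0 → 0 — eliminated
Only M3 inverted output reproduces the observed 1.

M3 inverted output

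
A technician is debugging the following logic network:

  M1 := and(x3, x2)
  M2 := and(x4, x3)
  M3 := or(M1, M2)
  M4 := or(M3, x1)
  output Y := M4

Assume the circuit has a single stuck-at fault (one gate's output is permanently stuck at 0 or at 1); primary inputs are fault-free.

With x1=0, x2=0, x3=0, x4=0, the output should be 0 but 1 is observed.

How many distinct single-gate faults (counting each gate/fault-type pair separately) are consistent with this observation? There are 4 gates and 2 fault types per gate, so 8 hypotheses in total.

4

Fault-free: M1=0, M2=0, M3=0, M4=0 → 0. Observed 1.
  M1 stuck-at-0: output 0 ✗
  M1 stuck-at-1: output 1 ✓
  M2 stuck-at-0: output 0 ✗
  M2 stuck-at-1: output 1 ✓
  M3 stuck-at-0: output 0 ✗
  M3 stuck-at-1: output 1 ✓
  M4 stuck-at-0: output 0 ✗
  M4 stuck-at-1: output 1 ✓
Consistent faults: {M1 stuck-at-1, M2 stuck-at-1, M3 stuck-at-1, M4 stuck-at-1} — 4 in all.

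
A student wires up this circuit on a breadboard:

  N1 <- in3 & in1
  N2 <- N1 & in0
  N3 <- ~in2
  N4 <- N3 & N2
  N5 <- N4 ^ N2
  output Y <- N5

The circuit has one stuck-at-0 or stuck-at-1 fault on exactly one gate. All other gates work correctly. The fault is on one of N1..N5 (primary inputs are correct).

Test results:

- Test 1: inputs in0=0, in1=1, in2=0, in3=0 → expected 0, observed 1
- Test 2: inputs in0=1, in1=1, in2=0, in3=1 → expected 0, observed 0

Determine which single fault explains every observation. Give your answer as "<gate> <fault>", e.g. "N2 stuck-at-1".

Fault-free values for test 1 (in0=0, in1=1, in2=0, in3=0): N1=0, N2=0, N3=1, N4=0, N5=0, giving Y=0. Observed 1.
Test 1: faults giving observed 1 are {N4 stuck-at-1, N5 stuck-at-1}.
Test 2 (in0=1, in1=1, in2=0, in3=1): fault-free N1=1, N2=1, N3=1, N4=1, N5=0 → 0; observed 0. Eliminates N5 stuck-at-1.
Only N4 stuck-at-1 is consistent with every test.

N4 stuck-at-1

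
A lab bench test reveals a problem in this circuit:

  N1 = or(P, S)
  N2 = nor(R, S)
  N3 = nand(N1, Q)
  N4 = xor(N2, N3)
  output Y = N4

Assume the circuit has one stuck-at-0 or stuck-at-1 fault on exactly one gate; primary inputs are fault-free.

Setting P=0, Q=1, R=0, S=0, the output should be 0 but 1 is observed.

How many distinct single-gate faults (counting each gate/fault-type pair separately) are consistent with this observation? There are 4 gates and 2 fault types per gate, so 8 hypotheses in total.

4

Fault-free: N1=0, N2=1, N3=1, N4=0 → 0. Observed 1.
  N1 stuck-at-0: output 0 ✗
  N1 stuck-at-1: output 1 ✓
  N2 stuck-at-0: output 1 ✓
  N2 stuck-at-1: output 0 ✗
  N3 stuck-at-0: output 1 ✓
  N3 stuck-at-1: output 0 ✗
  N4 stuck-at-0: output 0 ✗
  N4 stuck-at-1: output 1 ✓
Consistent faults: {N1 stuck-at-1, N2 stuck-at-0, N3 stuck-at-0, N4 stuck-at-1} — 4 in all.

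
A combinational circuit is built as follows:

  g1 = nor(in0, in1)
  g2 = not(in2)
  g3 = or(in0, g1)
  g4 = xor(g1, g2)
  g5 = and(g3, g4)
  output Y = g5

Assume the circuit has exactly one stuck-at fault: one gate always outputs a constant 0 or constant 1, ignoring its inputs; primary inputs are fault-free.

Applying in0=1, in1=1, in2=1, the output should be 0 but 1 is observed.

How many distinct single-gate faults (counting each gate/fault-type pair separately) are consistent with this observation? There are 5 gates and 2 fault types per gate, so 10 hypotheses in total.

Fault-free: g1=0, g2=0, g3=1, g4=0, g5=0 → 0. Observed 1.
  g1 stuck-at-0: output 0 ✗
  g1 stuck-at-1: output 1 ✓
  g2 stuck-at-0: output 0 ✗
  g2 stuck-at-1: output 1 ✓
  g3 stuck-at-0: output 0 ✗
  g3 stuck-at-1: output 0 ✗
  g4 stuck-at-0: output 0 ✗
  g4 stuck-at-1: output 1 ✓
  g5 stuck-at-0: output 0 ✗
  g5 stuck-at-1: output 1 ✓
Consistent faults: {g1 stuck-at-1, g2 stuck-at-1, g4 stuck-at-1, g5 stuck-at-1} — 4 in all.

4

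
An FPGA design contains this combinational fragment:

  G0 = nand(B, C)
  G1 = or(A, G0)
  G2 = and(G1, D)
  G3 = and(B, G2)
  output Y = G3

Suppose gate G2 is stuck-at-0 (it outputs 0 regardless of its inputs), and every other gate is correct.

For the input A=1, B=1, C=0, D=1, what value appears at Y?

Propagate with G2 forced: G0=1, G1=1, G2=0 [stuck-at-0], G3=0.
So Y = 0. (Without the fault it would be 1.)

0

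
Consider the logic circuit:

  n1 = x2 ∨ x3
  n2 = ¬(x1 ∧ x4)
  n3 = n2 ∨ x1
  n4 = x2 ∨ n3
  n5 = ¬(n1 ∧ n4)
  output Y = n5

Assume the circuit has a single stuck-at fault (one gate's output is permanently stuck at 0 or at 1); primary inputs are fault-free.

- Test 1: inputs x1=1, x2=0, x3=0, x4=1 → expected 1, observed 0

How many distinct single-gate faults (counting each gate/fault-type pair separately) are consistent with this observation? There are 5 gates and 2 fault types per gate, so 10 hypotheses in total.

Fault-free: n1=0, n2=0, n3=1, n4=1, n5=1 → 1. Observed 0.
  n1 stuck-at-0: output 1 ✗
  n1 stuck-at-1: output 0 ✓
  n2 stuck-at-0: output 1 ✗
  n2 stuck-at-1: output 1 ✗
  n3 stuck-at-0: output 1 ✗
  n3 stuck-at-1: output 1 ✗
  n4 stuck-at-0: output 1 ✗
  n4 stuck-at-1: output 1 ✗
  n5 stuck-at-0: output 0 ✓
  n5 stuck-at-1: output 1 ✗
Consistent faults: {n1 stuck-at-1, n5 stuck-at-0} — 2 in all.

2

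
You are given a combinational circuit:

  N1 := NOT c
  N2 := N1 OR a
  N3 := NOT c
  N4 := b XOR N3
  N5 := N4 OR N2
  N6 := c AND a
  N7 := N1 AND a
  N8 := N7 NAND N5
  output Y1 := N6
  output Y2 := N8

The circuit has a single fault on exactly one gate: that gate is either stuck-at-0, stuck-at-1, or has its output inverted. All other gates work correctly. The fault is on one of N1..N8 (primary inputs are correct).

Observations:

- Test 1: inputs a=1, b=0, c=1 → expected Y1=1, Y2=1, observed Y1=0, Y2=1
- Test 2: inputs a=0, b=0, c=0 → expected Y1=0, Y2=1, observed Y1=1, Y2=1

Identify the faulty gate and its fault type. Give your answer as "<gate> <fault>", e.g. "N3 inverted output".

N6 inverted output

Fault-free values for test 1 (a=1, b=0, c=1): N1=0, N2=1, N3=0, N4=0, N5=1, N6=1, N7=0, N8=1, giving Y1=1, Y2=1. Observed Y1=0, Y2=1.
Test 1: faults giving observed Y1=0, Y2=1 are {N6 stuck-at-0, N6 inverted output}.
Test 2 (a=0, b=0, c=0): fault-free N1=1, N2=1, N3=1, N4=1, N5=1, N6=0, N7=0, N8=1 → Y1=0, Y2=1; observed Y1=1, Y2=1. Eliminates N6 stuck-at-0.
Only N6 inverted output is consistent with every test.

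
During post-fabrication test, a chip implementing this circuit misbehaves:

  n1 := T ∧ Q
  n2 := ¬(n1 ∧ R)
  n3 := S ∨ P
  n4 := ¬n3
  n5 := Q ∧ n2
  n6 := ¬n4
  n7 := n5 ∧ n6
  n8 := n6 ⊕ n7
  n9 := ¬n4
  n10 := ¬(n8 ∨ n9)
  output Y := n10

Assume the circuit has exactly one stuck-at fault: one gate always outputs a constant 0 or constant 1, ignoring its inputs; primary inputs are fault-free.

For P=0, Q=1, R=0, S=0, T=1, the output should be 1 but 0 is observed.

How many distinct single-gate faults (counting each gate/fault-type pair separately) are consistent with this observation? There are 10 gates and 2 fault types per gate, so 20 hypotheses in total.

6

Fault-free: n1=1, n2=1, n3=0, n4=1, n5=1, n6=0, n7=0, n8=0, n9=0, n10=1 → 1. Observed 0.
  n1: none of the 2 fault types match ✗
  n2: none of the 2 fault types match ✗
  n3: stuck-at-1 ✓; others ✗
  n4: stuck-at-0 ✓; others ✗
  n5: none of the 2 fault types match ✗
  n6: none of the 2 fault types match ✗
  n7: stuck-at-1 ✓; others ✗
  n8: stuck-at-1 ✓; others ✗
  n9: stuck-at-1 ✓; others ✗
  n10: stuck-at-0 ✓; others ✗
Consistent faults: {n3 stuck-at-1, n4 stuck-at-0, n7 stuck-at-1, n8 stuck-at-1, n9 stuck-at-1, n10 stuck-at-0} — 6 in all.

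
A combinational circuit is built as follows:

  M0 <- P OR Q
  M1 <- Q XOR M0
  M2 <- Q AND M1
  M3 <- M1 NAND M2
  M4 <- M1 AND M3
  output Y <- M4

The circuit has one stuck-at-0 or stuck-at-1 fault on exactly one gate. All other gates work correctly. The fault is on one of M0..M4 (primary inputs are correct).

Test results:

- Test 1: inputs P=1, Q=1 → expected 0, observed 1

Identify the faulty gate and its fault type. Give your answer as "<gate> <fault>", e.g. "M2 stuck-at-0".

M4 stuck-at-1

Fault-free values for test 1 (P=1, Q=1): M0=1, M1=0, M2=0, M3=1, M4=0, giving Y=0. Observed 1.
Test 1: faults giving observed 1 are {M4 stuck-at-1}.
Only M4 stuck-at-1 is consistent with every test.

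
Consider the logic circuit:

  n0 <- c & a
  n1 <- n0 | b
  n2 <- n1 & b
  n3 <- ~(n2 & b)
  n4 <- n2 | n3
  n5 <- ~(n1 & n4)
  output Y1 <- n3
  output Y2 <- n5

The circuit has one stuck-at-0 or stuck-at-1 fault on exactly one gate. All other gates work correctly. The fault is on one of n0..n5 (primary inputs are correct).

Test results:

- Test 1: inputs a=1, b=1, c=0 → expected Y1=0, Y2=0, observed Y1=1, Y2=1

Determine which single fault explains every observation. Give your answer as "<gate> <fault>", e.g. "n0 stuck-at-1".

n1 stuck-at-0

Fault-free values for test 1 (a=1, b=1, c=0): n0=0, n1=1, n2=1, n3=0, n4=1, n5=0, giving Y1=0, Y2=0. Observed Y1=1, Y2=1.
Test 1: faults giving observed Y1=1, Y2=1 are {n1 stuck-at-0}.
Only n1 stuck-at-0 is consistent with every test.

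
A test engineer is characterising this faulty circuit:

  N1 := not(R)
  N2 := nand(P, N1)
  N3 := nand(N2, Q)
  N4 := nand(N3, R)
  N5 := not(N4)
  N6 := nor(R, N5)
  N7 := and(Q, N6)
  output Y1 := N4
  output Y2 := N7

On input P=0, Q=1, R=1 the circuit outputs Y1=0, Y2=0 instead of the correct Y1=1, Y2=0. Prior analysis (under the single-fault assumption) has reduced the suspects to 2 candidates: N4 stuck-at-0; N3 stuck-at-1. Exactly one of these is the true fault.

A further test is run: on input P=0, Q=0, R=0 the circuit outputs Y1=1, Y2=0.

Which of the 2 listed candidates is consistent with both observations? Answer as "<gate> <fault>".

N3 stuck-at-1

Evaluate each candidate on input P=0, Q=0, R=0:
  N4 stuck-at-0: N1=1, N2=1, N3=1, N4=0 [stuck-at-0], N5=1, N6=0, N7=0 → Y1=0, Y2=0 — eliminated
  N3 stuck-at-1: N1=1, N2=1, N3=1 [stuck-at-1], N4=1, N5=0, N6=1, N7=0 → Y1=1, Y2=0 — matches
Only N3 stuck-at-1 reproduces the observed Y1=1, Y2=0.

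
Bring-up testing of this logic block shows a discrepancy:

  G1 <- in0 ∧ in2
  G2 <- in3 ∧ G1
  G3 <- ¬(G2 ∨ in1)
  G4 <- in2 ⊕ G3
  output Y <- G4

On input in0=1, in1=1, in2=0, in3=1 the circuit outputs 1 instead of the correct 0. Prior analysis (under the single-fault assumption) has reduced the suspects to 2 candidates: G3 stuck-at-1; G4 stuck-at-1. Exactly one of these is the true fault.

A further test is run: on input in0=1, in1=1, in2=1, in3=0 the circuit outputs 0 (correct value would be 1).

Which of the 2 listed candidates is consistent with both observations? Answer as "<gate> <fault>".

G3 stuck-at-1

Evaluate each candidate on input in0=1, in1=1, in2=1, in3=0:
  G3 stuck-at-1: G1=1, G2=0, G3=1 [stuck-at-1], G4=0 → 0 — matches
  G4 stuck-at-1: G1=1, G2=0, G3=0, G4=1 [stuck-at-1] → 1 — eliminated
Only G3 stuck-at-1 reproduces the observed 0.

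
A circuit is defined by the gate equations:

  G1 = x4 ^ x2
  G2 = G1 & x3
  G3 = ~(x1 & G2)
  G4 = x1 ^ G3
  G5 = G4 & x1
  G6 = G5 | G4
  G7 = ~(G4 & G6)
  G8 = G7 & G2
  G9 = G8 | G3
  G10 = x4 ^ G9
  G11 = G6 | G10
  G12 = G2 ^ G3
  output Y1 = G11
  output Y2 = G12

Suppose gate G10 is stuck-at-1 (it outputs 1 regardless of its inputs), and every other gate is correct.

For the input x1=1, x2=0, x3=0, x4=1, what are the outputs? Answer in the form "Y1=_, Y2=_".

Y1=1, Y2=1

Propagate with G10 forced: G1=1, G2=0, G3=1, G4=0, G5=0, G6=0, G7=1, G8=0, G9=1, G10=1 [stuck-at-1], G11=1, G12=1.
So the outputs are Y1=1, Y2=1. (Without the fault they would be Y1=0, Y2=1.)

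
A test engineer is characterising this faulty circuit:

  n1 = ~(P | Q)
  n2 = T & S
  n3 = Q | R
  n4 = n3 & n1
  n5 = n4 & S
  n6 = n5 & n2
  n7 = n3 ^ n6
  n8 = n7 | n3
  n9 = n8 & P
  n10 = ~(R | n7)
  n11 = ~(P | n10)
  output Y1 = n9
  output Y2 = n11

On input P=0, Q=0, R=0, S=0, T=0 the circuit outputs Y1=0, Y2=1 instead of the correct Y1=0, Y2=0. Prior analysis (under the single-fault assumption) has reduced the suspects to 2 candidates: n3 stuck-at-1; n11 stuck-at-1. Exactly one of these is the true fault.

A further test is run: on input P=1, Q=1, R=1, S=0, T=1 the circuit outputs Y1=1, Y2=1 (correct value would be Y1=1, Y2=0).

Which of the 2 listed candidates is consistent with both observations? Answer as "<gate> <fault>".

Evaluate each candidate on input P=1, Q=1, R=1, S=0, T=1:
  n3 stuck-at-1: n1=0, n2=0, n3=1 [stuck-at-1], n4=0, n5=0, n6=0, n7=1, n8=1, n9=1, n10=0, n11=0 → Y1=1, Y2=0 — eliminated
  n11 stuck-at-1: n1=0, n2=0, n3=1, n4=0, n5=0, n6=0, n7=1, n8=1, n9=1, n10=0, n11=1 [stuck-at-1] → Y1=1, Y2=1 — matches
Only n11 stuck-at-1 reproduces the observed Y1=1, Y2=1.

n11 stuck-at-1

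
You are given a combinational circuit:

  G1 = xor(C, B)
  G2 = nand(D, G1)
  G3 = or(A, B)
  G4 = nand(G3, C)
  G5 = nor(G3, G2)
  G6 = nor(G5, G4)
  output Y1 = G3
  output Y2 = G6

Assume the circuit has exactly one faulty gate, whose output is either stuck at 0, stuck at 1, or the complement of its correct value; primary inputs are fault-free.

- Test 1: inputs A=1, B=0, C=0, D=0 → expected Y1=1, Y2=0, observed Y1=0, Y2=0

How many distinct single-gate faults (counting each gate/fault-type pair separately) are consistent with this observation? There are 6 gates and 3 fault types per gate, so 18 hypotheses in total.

2

Fault-free: G1=0, G2=1, G3=1, G4=1, G5=0, G6=0 → Y1=1, Y2=0. Observed Y1=0, Y2=0.
  G1: none of the 3 fault types match ✗
  G2: none of the 3 fault types match ✗
  G3: stuck-at-0, inverted output ✓; others ✗
  G4: none of the 3 fault types match ✗
  G5: none of the 3 fault types match ✗
  G6: none of the 3 fault types match ✗
Consistent faults: {G3 stuck-at-0, G3 inverted output} — 2 in all.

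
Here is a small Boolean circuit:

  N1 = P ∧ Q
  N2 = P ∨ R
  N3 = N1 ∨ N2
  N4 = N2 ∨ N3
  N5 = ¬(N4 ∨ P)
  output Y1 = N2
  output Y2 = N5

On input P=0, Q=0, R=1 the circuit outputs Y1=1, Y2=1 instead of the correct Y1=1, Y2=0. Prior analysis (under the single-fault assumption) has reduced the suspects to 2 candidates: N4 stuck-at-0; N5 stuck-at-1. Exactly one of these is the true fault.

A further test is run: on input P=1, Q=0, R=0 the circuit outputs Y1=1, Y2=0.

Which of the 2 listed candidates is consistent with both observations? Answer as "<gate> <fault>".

Evaluate each candidate on input P=1, Q=0, R=0:
  N4 stuck-at-0: N1=0, N2=1, N3=1, N4=0 [stuck-at-0], N5=0 → Y1=1, Y2=0 — matches
  N5 stuck-at-1: N1=0, N2=1, N3=1, N4=1, N5=1 [stuck-at-1] → Y1=1, Y2=1 — eliminated
Only N4 stuck-at-0 reproduces the observed Y1=1, Y2=0.

N4 stuck-at-0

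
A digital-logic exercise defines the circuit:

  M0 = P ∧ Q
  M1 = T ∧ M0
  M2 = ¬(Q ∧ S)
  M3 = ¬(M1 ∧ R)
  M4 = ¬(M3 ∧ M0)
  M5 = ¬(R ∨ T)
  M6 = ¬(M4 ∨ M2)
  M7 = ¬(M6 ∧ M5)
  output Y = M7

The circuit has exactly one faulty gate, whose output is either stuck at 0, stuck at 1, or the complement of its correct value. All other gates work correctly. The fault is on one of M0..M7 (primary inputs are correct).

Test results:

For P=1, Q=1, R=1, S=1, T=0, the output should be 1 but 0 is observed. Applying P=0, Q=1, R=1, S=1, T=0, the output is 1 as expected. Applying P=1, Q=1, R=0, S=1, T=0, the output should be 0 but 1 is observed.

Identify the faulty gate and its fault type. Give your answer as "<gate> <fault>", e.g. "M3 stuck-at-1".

M5 inverted output

Fault-free values for test 1 (P=1, Q=1, R=1, S=1, T=0): M0=1, M1=0, M2=0, M3=1, M4=0, M5=0, M6=1, M7=1, giving Y=1. Observed 0.
Test 1: faults giving observed 0 are {M5 stuck-at-1, M5 inverted output, M7 stuck-at-0, M7 inverted output}.
Test 2 (P=0, Q=1, R=1, S=1, T=0): fault-free M0=0, M1=0, M2=0, M3=1, M4=1, M5=0, M6=0, M7=1 → 1; observed 1. Eliminates M7 stuck-at-0, M7 inverted output.
Test 3 (P=1, Q=1, R=0, S=1, T=0): fault-free M0=1, M1=0, M2=0, M3=1, M4=0, M5=1, M6=1, M7=0 → 0; observed 1. Eliminates M5 stuck-at-1.
Only M5 inverted output is consistent with every test.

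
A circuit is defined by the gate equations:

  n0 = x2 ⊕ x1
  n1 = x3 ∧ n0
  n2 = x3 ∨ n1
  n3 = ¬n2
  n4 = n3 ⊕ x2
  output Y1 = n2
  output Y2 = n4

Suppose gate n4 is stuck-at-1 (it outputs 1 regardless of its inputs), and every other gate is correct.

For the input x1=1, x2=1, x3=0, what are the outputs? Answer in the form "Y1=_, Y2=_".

Y1=0, Y2=1

Propagate with n4 forced: n0=0, n1=0, n2=0, n3=1, n4=1 [stuck-at-1].
So the outputs are Y1=0, Y2=1. (Without the fault they would be Y1=0, Y2=0.)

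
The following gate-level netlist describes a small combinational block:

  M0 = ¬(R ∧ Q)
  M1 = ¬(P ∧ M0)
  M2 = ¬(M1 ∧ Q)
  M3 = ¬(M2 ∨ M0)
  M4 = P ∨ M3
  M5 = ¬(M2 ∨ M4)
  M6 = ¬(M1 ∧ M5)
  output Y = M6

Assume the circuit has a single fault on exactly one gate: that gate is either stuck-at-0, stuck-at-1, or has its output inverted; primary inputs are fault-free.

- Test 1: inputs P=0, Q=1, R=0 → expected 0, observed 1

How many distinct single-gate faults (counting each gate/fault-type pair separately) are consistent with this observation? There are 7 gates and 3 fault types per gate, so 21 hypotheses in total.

Fault-free: M0=1, M1=1, M2=0, M3=0, M4=0, M5=1, M6=0 → 0. Observed 1.
  M0: stuck-at-0, inverted output ✓; others ✗
  M1: stuck-at-0, inverted output ✓; others ✗
  M2: stuck-at-1, inverted output ✓; others ✗
  M3: stuck-at-1, inverted output ✓; others ✗
  M4: stuck-at-1, inverted output ✓; others ✗
  M5: stuck-at-0, inverted output ✓; others ✗
  M6: stuck-at-1, inverted output ✓; others ✗
Consistent faults: {M0 stuck-at-0, M0 inverted output, M1 stuck-at-0, M1 inverted output, M2 stuck-at-1, M2 inverted output, M3 stuck-at-1, M3 inverted output, M4 stuck-at-1, M4 inverted output, M5 stuck-at-0, M5 inverted output, M6 stuck-at-1, M6 inverted output} — 14 in all.

14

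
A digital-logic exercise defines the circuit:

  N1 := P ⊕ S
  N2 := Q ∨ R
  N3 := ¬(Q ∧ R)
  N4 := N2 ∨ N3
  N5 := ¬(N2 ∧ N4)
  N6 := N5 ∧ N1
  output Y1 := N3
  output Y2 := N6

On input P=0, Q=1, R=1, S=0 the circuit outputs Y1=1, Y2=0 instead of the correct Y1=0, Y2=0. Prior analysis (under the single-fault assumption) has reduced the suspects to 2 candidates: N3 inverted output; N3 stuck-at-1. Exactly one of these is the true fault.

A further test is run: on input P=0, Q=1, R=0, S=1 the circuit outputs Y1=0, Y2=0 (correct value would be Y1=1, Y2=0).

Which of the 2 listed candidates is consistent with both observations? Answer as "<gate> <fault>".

N3 inverted output

Evaluate each candidate on input P=0, Q=1, R=0, S=1:
  N3 inverted output: N1=1, N2=1, N3=0 [inverted output], N4=1, N5=0, N6=0 → Y1=0, Y2=0 — matches
  N3 stuck-at-1: N1=1, N2=1, N3=1 [stuck-at-1], N4=1, N5=0, N6=0 → Y1=1, Y2=0 — eliminated
Only N3 inverted output reproduces the observed Y1=0, Y2=0.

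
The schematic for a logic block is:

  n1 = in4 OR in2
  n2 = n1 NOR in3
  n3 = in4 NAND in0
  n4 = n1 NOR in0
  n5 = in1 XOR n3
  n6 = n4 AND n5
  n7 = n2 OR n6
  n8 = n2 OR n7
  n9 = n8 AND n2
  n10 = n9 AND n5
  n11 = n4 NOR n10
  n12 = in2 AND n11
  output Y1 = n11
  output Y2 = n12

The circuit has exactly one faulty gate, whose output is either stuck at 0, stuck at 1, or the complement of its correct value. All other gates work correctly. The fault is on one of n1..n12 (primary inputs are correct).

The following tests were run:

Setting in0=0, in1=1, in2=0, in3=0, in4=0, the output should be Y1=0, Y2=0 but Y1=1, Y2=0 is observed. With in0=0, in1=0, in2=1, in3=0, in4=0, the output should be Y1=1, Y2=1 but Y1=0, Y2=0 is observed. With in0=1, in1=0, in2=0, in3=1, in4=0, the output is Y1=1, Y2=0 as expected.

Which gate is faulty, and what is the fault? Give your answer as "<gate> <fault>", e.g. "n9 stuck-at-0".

n1 inverted output

Fault-free values for test 1 (in0=0, in1=1, in2=0, in3=0, in4=0): n1=0, n2=1, n3=1, n4=1, n5=0, n6=0, n7=1, n8=1, n9=1, n10=0, n11=0, n12=0, giving Y1=0, Y2=0. Observed Y1=1, Y2=0.
Test 1: faults giving observed Y1=1, Y2=0 are {n1 stuck-at-1, n1 inverted output, n4 stuck-at-0, n4 inverted output, n11 stuck-at-1, n11 inverted output}.
Test 2 (in0=0, in1=0, in2=1, in3=0, in4=0): fault-free n1=1, n2=0, n3=1, n4=0, n5=1, n6=0, n7=0, n8=0, n9=0, n10=0, n11=1, n12=1 → Y1=1, Y2=1; observed Y1=0, Y2=0. Eliminates n1 stuck-at-1, n4 stuck-at-0, n11 stuck-at-1.
Test 3 (in0=1, in1=0, in2=0, in3=1, in4=0): fault-free n1=0, n2=0, n3=1, n4=0, n5=1, n6=0, n7=0, n8=0, n9=0, n10=0, n11=1, n12=0 → Y1=1, Y2=0; observed Y1=1, Y2=0. Eliminates n4 inverted output, n11 inverted output.
Only n1 inverted output is consistent with every test.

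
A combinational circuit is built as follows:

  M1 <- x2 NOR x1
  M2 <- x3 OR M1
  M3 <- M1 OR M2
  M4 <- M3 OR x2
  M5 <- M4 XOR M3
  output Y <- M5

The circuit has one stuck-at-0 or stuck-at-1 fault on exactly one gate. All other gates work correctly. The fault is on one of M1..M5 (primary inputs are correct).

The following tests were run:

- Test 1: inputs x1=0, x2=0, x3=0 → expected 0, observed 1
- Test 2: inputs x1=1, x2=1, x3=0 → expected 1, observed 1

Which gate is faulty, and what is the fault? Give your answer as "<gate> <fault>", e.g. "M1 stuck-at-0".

M5 stuck-at-1

Fault-free values for test 1 (x1=0, x2=0, x3=0): M1=1, M2=1, M3=1, M4=1, M5=0, giving Y=0. Observed 1.
Test 1: faults giving observed 1 are {M4 stuck-at-0, M5 stuck-at-1}.
Test 2 (x1=1, x2=1, x3=0): fault-free M1=0, M2=0, M3=0, M4=1, M5=1 → 1; observed 1. Eliminates M4 stuck-at-0.
Only M5 stuck-at-1 is consistent with every test.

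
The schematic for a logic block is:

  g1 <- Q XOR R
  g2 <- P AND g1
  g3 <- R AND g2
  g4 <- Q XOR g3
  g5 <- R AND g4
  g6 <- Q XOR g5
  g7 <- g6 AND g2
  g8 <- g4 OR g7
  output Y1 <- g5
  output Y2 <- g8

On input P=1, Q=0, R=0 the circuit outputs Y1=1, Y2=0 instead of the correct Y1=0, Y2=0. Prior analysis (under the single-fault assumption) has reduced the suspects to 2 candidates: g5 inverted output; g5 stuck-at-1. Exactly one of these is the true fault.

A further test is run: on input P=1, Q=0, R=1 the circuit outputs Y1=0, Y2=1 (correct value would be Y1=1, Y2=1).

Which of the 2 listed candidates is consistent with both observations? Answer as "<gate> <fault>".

g5 inverted output

Evaluate each candidate on input P=1, Q=0, R=1:
  g5 inverted output: g1=1, g2=1, g3=1, g4=1, g5=0 [inverted output], g6=0, g7=0, g8=1 → Y1=0, Y2=1 — matches
  g5 stuck-at-1: g1=1, g2=1, g3=1, g4=1, g5=1 [stuck-at-1], g6=1, g7=1, g8=1 → Y1=1, Y2=1 — eliminated
Only g5 inverted output reproduces the observed Y1=0, Y2=1.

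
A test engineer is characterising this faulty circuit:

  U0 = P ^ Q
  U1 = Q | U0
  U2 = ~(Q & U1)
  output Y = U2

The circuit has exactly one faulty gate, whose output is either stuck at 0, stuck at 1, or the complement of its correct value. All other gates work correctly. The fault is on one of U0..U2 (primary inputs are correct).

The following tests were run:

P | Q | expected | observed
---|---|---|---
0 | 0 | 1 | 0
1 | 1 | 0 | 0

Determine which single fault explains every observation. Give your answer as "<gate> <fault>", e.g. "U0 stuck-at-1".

Fault-free values for test 1 (P=0, Q=0): U0=0, U1=0, U2=1, giving Y=1. Observed 0.
Test 1: faults giving observed 0 are {U2 stuck-at-0, U2 inverted output}.
Test 2 (P=1, Q=1): fault-free U0=0, U1=1, U2=0 → 0; observed 0. Eliminates U2 inverted output.
Only U2 stuck-at-0 is consistent with every test.

U2 stuck-at-0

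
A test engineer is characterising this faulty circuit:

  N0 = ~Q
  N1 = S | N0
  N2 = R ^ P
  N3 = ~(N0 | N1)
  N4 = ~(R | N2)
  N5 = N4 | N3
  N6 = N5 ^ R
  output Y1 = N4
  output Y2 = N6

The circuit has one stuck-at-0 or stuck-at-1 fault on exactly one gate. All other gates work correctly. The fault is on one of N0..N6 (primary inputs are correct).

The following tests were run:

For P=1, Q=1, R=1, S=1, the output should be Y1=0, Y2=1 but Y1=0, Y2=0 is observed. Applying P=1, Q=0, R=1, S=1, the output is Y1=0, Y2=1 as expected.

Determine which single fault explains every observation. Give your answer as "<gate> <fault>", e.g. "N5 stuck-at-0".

Fault-free values for test 1 (P=1, Q=1, R=1, S=1): N0=0, N1=1, N2=0, N3=0, N4=0, N5=0, N6=1, giving Y1=0, Y2=1. Observed Y1=0, Y2=0.
Test 1: faults giving observed Y1=0, Y2=0 are {N1 stuck-at-0, N3 stuck-at-1, N5 stuck-at-1, N6 stuck-at-0}.
Test 2 (P=1, Q=0, R=1, S=1): fault-free N0=1, N1=1, N2=0, N3=0, N4=0, N5=0, N6=1 → Y1=0, Y2=1; observed Y1=0, Y2=1. Eliminates N3 stuck-at-1, N5 stuck-at-1, N6 stuck-at-0.
Only N1 stuck-at-0 is consistent with every test.

N1 stuck-at-0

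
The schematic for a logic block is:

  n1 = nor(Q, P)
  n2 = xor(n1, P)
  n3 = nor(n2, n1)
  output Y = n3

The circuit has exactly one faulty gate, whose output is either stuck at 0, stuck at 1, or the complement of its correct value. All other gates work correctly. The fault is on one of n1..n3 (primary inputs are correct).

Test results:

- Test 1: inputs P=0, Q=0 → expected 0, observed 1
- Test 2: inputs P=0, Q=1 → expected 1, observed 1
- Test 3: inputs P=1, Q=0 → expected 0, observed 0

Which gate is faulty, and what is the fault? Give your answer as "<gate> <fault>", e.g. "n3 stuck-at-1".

Fault-free values for test 1 (P=0, Q=0): n1=1, n2=1, n3=0, giving Y=0. Observed 1.
Test 1: faults giving observed 1 are {n1 stuck-at-0, n1 inverted output, n3 stuck-at-1, n3 inverted output}.
Test 2 (P=0, Q=1): fault-free n1=0, n2=0, n3=1 → 1; observed 1. Eliminates n1 inverted output, n3 inverted output.
Test 3 (P=1, Q=0): fault-free n1=0, n2=1, n3=0 → 0; observed 0. Eliminates n3 stuck-at-1.
Only n1 stuck-at-0 is consistent with every test.

n1 stuck-at-0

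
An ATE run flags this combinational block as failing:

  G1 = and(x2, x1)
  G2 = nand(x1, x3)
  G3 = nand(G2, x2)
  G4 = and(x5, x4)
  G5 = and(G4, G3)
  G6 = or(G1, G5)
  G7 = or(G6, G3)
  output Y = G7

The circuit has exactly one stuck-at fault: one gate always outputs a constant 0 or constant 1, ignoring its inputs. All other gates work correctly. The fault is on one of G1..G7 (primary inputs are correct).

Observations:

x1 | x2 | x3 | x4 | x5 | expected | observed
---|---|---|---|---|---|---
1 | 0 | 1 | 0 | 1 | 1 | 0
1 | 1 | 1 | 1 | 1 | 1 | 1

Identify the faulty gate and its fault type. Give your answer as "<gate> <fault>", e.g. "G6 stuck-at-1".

G3 stuck-at-0

Fault-free values for test 1 (x1=1, x2=0, x3=1, x4=0, x5=1): G1=0, G2=0, G3=1, G4=0, G5=0, G6=0, G7=1, giving Y=1. Observed 0.
Test 1: faults giving observed 0 are {G3 stuck-at-0, G7 stuck-at-0}.
Test 2 (x1=1, x2=1, x3=1, x4=1, x5=1): fault-free G1=1, G2=0, G3=1, G4=1, G5=1, G6=1, G7=1 → 1; observed 1. Eliminates G7 stuck-at-0.
Only G3 stuck-at-0 is consistent with every test.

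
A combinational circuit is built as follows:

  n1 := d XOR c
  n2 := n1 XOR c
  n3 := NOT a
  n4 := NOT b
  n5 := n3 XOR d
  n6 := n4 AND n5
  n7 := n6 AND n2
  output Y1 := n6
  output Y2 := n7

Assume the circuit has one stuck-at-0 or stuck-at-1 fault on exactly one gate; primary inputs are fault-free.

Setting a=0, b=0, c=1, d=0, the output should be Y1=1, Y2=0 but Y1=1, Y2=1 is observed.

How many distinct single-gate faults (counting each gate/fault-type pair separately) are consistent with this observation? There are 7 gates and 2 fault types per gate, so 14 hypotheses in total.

3

Fault-free: n1=1, n2=0, n3=1, n4=1, n5=1, n6=1, n7=0 → Y1=1, Y2=0. Observed Y1=1, Y2=1.
  n1 stuck-at-0: output Y1=1, Y2=1 ✓
  n1 stuck-at-1: output Y1=1, Y2=0 ✗
  n2 stuck-at-0: output Y1=1, Y2=0 ✗
  n2 stuck-at-1: output Y1=1, Y2=1 ✓
  n3 stuck-at-0: output Y1=0, Y2=0 ✗
  n3 stuck-at-1: output Y1=1, Y2=0 ✗
  n4 stuck-at-0: output Y1=0, Y2=0 ✗
  n4 stuck-at-1: output Y1=1, Y2=0 ✗
  n5 stuck-at-0: output Y1=0, Y2=0 ✗
  n5 stuck-at-1: output Y1=1, Y2=0 ✗
  n6 stuck-at-0: output Y1=0, Y2=0 ✗
  n6 stuck-at-1: output Y1=1, Y2=0 ✗
  n7 stuck-at-0: output Y1=1, Y2=0 ✗
  n7 stuck-at-1: output Y1=1, Y2=1 ✓
Consistent faults: {n1 stuck-at-0, n2 stuck-at-1, n7 stuck-at-1} — 3 in all.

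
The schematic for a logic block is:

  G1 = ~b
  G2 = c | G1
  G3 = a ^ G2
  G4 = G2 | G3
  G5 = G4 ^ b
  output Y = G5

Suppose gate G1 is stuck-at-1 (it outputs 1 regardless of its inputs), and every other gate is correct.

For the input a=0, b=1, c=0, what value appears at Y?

Propagate with G1 forced: G1=1 [stuck-at-1], G2=1, G3=1, G4=1, G5=0.
So Y = 0. (Without the fault it would be 1.)

0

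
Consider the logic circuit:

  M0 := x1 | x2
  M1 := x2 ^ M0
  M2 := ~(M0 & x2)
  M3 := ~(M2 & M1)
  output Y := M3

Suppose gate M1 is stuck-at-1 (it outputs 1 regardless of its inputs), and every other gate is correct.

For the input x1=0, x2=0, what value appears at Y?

0

Propagate with M1 forced: M0=0, M1=1 [stuck-at-1], M2=1, M3=0.
So Y = 0. (Without the fault it would be 1.)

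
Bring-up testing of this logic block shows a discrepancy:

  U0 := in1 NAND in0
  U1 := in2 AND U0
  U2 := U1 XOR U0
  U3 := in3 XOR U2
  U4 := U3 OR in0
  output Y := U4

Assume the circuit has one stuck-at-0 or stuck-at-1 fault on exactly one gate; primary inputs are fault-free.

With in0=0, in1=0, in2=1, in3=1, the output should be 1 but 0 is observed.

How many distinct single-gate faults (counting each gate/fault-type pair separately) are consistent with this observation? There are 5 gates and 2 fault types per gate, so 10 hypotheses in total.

4

Fault-free: U0=1, U1=1, U2=0, U3=1, U4=1 → 1. Observed 0.
  U0 stuck-at-0: output 1 ✗
  U0 stuck-at-1: output 1 ✗
  U1 stuck-at-0: output 0 ✓
  U1 stuck-at-1: output 1 ✗
  U2 stuck-at-0: output 1 ✗
  U2 stuck-at-1: output 0 ✓
  U3 stuck-at-0: output 0 ✓
  U3 stuck-at-1: output 1 ✗
  U4 stuck-at-0: output 0 ✓
  U4 stuck-at-1: output 1 ✗
Consistent faults: {U1 stuck-at-0, U2 stuck-at-1, U3 stuck-at-0, U4 stuck-at-0} — 4 in all.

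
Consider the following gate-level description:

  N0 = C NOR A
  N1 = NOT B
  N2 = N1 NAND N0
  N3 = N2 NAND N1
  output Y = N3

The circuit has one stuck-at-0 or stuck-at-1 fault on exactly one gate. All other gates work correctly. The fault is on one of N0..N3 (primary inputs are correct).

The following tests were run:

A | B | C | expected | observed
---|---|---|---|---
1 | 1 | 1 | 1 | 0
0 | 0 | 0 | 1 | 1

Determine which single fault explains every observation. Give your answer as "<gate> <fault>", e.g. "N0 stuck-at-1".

N1 stuck-at-1

Fault-free values for test 1 (A=1, B=1, C=1): N0=0, N1=0, N2=1, N3=1, giving Y=1. Observed 0.
Test 1: faults giving observed 0 are {N1 stuck-at-1, N3 stuck-at-0}.
Test 2 (A=0, B=0, C=0): fault-free N0=1, N1=1, N2=0, N3=1 → 1; observed 1. Eliminates N3 stuck-at-0.
Only N1 stuck-at-1 is consistent with every test.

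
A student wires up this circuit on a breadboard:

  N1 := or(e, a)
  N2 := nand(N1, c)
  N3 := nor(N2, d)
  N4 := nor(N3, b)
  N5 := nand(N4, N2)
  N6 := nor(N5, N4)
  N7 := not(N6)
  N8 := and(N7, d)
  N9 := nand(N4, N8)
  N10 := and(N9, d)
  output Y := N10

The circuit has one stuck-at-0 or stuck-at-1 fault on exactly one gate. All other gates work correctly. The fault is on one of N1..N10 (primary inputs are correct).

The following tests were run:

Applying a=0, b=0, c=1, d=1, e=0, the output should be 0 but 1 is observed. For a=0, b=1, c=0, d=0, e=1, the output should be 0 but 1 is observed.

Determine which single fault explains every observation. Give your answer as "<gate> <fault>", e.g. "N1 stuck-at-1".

Fault-free values for test 1 (a=0, b=0, c=1, d=1, e=0): N1=0, N2=1, N3=0, N4=1, N5=0, N6=0, N7=1, N8=1, N9=0, N10=0, giving Y=0. Observed 1.
Test 1: faults giving observed 1 are {N3 stuck-at-1, N4 stuck-at-0, N6 stuck-at-1, N7 stuck-at-0, N8 stuck-at-0, N9 stuck-at-1, N10 stuck-at-1}.
Test 2 (a=0, b=1, c=0, d=0, e=1): fault-free N1=1, N2=1, N3=0, N4=0, N5=1, N6=0, N7=1, N8=0, N9=1, N10=0 → 0; observed 1. Eliminates N3 stuck-at-1, N4 stuck-at-0, N6 stuck-at-1, N7 stuck-at-0, N8 stuck-at-0, N9 stuck-at-1.
Only N10 stuck-at-1 is consistent with every test.

N10 stuck-at-1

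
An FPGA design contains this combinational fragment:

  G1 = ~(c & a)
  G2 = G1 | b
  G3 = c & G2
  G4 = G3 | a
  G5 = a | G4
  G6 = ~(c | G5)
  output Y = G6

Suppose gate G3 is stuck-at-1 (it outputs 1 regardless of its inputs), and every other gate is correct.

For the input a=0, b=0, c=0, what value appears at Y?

Propagate with G3 forced: G1=1, G2=1, G3=1 [stuck-at-1], G4=1, G5=1, G6=0.
So Y = 0. (Without the fault it would be 1.)

0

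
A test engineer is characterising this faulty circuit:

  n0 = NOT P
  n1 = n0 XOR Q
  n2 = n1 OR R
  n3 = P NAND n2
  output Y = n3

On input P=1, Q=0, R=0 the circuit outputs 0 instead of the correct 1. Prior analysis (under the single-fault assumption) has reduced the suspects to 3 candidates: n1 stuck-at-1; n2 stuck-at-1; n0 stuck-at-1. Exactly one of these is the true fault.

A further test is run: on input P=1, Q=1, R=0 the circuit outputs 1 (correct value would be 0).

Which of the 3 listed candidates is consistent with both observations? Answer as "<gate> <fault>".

Evaluate each candidate on input P=1, Q=1, R=0:
  n1 stuck-at-1: n0=0, n1=1 [stuck-at-1], n2=1, n3=0 → 0 — eliminated
  n2 stuck-at-1: n0=0, n1=1, n2=1 [stuck-at-1], n3=0 → 0 — eliminated
  n0 stuck-at-1: n0=1 [stuck-at-1], n1=0, n2=0, n3=1 → 1 — matches
Only n0 stuck-at-1 reproduces the observed 1.

n0 stuck-at-1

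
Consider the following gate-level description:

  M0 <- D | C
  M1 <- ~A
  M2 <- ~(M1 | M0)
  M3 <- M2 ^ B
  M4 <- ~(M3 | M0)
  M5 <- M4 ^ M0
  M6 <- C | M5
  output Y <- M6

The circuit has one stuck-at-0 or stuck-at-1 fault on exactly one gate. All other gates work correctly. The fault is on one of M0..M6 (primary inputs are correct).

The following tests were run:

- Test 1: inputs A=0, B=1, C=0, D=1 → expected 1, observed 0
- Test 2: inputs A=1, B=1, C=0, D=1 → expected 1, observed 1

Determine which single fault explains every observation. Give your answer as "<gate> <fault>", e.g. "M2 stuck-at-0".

M0 stuck-at-0

Fault-free values for test 1 (A=0, B=1, C=0, D=1): M0=1, M1=1, M2=0, M3=1, M4=0, M5=1, M6=1, giving Y=1. Observed 0.
Test 1: faults giving observed 0 are {M0 stuck-at-0, M4 stuck-at-1, M5 stuck-at-0, M6 stuck-at-0}.
Test 2 (A=1, B=1, C=0, D=1): fault-free M0=1, M1=0, M2=0, M3=1, M4=0, M5=1, M6=1 → 1; observed 1. Eliminates M4 stuck-at-1, M5 stuck-at-0, M6 stuck-at-0.
Only M0 stuck-at-0 is consistent with every test.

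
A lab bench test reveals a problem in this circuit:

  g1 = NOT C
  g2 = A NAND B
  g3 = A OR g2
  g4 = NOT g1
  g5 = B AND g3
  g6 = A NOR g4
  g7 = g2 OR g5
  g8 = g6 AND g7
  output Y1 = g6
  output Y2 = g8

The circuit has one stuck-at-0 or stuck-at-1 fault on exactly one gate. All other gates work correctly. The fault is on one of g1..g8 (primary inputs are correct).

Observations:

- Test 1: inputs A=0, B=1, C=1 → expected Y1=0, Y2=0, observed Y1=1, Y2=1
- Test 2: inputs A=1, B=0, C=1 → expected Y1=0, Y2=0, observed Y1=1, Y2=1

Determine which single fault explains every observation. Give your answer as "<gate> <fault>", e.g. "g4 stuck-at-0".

g6 stuck-at-1

Fault-free values for test 1 (A=0, B=1, C=1): g1=0, g2=1, g3=1, g4=1, g5=1, g6=0, g7=1, g8=0, giving Y1=0, Y2=0. Observed Y1=1, Y2=1.
Test 1: faults giving observed Y1=1, Y2=1 are {g1 stuck-at-1, g4 stuck-at-0, g6 stuck-at-1}.
Test 2 (A=1, B=0, C=1): fault-free g1=0, g2=1, g3=1, g4=1, g5=0, g6=0, g7=1, g8=0 → Y1=0, Y2=0; observed Y1=1, Y2=1. Eliminates g1 stuck-at-1, g4 stuck-at-0.
Only g6 stuck-at-1 is consistent with every test.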